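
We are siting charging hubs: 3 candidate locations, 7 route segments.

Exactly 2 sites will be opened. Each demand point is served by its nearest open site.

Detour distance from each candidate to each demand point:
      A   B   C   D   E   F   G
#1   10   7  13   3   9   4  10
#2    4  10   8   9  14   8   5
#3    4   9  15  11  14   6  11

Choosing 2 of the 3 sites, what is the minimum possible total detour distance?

Open {#1, #2}.
  A→#2 4, B→#1 7, C→#2 8, D→#1 3, E→#1 9, F→#1 4, G→#2 5  ⇒ total 40.
Compare {#1, #3}: total 50.
Compare {#2, #3}: total 55.

40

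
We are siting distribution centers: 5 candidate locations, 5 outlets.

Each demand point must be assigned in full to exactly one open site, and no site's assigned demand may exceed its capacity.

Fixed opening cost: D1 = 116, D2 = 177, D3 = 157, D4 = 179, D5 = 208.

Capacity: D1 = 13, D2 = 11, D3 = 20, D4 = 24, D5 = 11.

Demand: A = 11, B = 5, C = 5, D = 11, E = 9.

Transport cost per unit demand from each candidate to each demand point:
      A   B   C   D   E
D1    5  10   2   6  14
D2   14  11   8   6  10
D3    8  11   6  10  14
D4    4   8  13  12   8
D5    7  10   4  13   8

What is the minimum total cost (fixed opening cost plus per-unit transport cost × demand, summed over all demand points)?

714

Open {D1, D2, D4}; cheapest assignment that respects the capacities:
  D1 (cap 13, load 10): B, C — cost 5×10 + 5×2 = 60
  D2 (cap 11, load 11): D — cost 11×6 = 66
  D4 (cap 24, load 20): A, E — cost 11×4 + 9×8 = 116
  Shipping 242, fixed 472 → total 714.
  Any other capacity-feasible assignment to {D1, D2, D4} ships for at least 242.
Compare {D1, D3, D4}: its best feasible assignment gives total 719.
Compare {D3, D4}: its best feasible assignment gives total 721.
Every other set of open sites that can feasibly serve all demand totals ≥ 719 even under its best assignment. Minimum: 714.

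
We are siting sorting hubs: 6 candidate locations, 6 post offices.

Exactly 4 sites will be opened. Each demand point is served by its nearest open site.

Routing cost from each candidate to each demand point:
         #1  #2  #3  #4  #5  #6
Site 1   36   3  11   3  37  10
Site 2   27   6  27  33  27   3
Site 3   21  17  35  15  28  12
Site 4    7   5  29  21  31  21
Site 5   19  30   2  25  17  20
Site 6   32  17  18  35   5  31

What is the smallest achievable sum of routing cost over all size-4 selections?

Open {Site 1, Site 4, Site 5, Site 6}.
  #1→Site 4 7, #2→Site 1 3, #3→Site 5 2, #4→Site 1 3, #5→Site 6 5, #6→Site 1 10  ⇒ total 30.
Compare {Site 1, Site 2, Site 4, Site 6}: total 32.
Compare {Site 1, Site 2, Site 4, Site 5}: total 35.
No size-4 selection does better; minimum is 30.

30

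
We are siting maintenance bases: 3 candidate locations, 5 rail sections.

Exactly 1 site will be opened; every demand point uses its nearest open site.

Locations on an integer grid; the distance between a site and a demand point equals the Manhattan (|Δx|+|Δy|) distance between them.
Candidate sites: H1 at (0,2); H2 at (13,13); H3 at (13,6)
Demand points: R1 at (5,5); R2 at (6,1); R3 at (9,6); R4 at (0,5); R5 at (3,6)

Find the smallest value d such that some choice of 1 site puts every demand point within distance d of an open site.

Open {H1}.
  Farthest demand point is R3 at distance 13 (to H1); all others are ≤ 13.
With {H3} the worst case is 14.
With {H2} the worst case is 21.
No size-1 selection achieves below 13.

13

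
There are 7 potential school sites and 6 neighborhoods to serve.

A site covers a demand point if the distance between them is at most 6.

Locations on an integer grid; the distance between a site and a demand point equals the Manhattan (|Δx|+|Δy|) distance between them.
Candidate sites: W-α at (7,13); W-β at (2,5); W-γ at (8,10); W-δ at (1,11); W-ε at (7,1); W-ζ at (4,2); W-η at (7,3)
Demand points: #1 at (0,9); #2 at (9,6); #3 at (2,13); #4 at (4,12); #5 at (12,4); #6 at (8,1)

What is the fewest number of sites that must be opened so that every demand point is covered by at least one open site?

2

Coverage sets (demand points within 6 of each site):
  W-α: {#3, #4}
  W-β: {#1}
  W-γ: {#2, #4}
  W-δ: {#1, #3, #4}
  W-ε: {#6}
  W-ζ: {#6}
  W-η: {#2, #5, #6}
No single site covers all 6 demand points.
But {W-δ, W-η} covers everything, so the minimum is 2.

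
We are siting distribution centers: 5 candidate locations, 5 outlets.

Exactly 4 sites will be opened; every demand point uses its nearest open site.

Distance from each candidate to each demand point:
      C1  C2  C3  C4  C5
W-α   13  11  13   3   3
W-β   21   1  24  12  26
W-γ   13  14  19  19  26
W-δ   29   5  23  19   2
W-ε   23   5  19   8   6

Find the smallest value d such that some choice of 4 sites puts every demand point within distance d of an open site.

13

Open {W-α, W-β, W-γ, W-δ}.
  Farthest demand point is C1 at distance 13 (to W-α); all others are ≤ 13.
With {W-α, W-β, W-γ, W-ε} the worst case is 13.
With {W-α, W-β, W-δ, W-ε} the worst case is 13.
No size-4 selection achieves below 13.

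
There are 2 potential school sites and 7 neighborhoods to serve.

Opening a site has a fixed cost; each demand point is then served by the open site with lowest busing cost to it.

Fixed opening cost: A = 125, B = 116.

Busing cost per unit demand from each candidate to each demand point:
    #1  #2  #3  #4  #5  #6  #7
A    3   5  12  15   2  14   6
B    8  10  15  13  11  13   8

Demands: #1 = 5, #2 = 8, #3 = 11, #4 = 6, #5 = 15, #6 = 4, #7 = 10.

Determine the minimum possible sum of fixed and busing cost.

Open {A}: assign each demand point to its cheapest open site.
  #1→A 5×3=15, #2→A 8×5=40, #3→A 11×12=132, #4→A 6×15=90, #5→A 15×2=30, #6→A 4×14=56, #7→A 10×6=60
  busing cost 423, fixed 125 → total 548.
Compare {A, B}: busing cost 407 + fixed 241 = 648.
Compare {B}: busing cost 660 + fixed 116 = 776.

548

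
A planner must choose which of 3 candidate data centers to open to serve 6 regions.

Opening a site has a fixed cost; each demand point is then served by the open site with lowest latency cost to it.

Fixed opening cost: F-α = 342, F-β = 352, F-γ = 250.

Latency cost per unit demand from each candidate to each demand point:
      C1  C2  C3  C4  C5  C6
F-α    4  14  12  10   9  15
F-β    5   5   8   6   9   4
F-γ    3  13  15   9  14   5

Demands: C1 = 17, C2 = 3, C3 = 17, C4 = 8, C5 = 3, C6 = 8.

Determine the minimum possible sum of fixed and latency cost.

Open {F-β}: assign each demand point to its cheapest open site.
  C1→F-β 17×5=85, C2→F-β 3×5=15, C3→F-β 17×8=136, C4→F-β 8×6=48, C5→F-β 3×9=27, C6→F-β 8×4=32
  latency cost 343, fixed 352 → total 695.
Compare {F-γ}: latency cost 499 + fixed 250 = 749.
Compare {F-α}: latency cost 541 + fixed 342 = 883.
Compare {F-β, F-γ}: latency cost 309 + fixed 602 = 911.
All other subsets cost ≥ 749. Minimum total cost: 695.

695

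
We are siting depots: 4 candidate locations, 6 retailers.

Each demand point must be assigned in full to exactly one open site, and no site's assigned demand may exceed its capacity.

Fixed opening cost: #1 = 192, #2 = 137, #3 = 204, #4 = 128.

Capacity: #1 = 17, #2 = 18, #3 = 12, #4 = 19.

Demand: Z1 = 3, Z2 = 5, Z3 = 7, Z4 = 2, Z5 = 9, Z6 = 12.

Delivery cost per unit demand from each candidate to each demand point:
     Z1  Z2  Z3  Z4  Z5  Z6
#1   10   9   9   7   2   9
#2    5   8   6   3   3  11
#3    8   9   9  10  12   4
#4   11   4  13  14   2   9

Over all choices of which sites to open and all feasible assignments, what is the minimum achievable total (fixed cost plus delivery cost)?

618

Open {#2, #3, #4}; cheapest assignment that respects the capacities:
  #2 (cap 18, load 12): Z1, Z3, Z4 — cost 3×5 + 7×6 + 2×3 = 63
  #3 (cap 12, load 12): Z6 — cost 12×4 = 48
  #4 (cap 19, load 14): Z2, Z5 — cost 5×4 + 9×2 = 38
  Shipping 149, fixed 469 → total 618.
  Any other capacity-feasible assignment to {#2, #3, #4} ships for at least 149.
Compare {#1, #2, #4}: its best feasible assignment gives total 666.
Compare {#1, #2, #3}: its best feasible assignment gives total 702.
Every other set of open sites that can feasibly serve all demand totals ≥ 666 even under its best assignment. Minimum: 618.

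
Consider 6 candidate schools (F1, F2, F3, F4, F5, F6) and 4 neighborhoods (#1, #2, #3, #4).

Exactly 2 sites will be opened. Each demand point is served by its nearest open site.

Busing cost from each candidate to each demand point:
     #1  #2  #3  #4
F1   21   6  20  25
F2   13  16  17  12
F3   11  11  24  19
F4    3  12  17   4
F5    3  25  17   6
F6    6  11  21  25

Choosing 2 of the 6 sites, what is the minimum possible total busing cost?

30

Open {F1, F4}.
  #1→F4 3, #2→F1 6, #3→F4 17, #4→F4 4  ⇒ total 30.
Compare {F1, F5}: total 32.
Compare {F3, F4}: total 35.
No size-2 selection does better; minimum is 30.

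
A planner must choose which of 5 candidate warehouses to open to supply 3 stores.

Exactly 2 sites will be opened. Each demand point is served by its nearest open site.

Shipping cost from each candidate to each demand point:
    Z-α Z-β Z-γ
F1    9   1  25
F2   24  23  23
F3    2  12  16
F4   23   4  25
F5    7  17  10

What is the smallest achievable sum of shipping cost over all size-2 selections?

Open {F1, F5}.
  Z-α→F5 7, Z-β→F1 1, Z-γ→F5 10  ⇒ total 18.
Compare {F1, F3}: total 19.
Compare {F4, F5}: total 21.
No size-2 selection does better; minimum is 18.

18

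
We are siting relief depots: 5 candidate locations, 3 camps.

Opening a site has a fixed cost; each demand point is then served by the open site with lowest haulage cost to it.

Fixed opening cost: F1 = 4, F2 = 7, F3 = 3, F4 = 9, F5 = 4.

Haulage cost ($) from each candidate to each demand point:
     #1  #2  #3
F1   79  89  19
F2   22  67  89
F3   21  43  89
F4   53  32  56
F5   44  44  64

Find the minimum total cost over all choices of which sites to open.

88

Open {F1, F3, F4}: assign each demand point to its cheapest open site.
  #1→F3 21, #2→F4 32, #3→F1 19
  haulage cost 72, fixed 16 → total 88.
Compare {F1, F3}: haulage cost 83 + fixed 7 = 90.
Compare {F1, F3, F4, F5}: haulage cost 72 + fixed 20 = 92.
Compare {F1, F2, F4}: haulage cost 73 + fixed 20 = 93.
All other subsets cost ≥ 90. Minimum total cost: 88.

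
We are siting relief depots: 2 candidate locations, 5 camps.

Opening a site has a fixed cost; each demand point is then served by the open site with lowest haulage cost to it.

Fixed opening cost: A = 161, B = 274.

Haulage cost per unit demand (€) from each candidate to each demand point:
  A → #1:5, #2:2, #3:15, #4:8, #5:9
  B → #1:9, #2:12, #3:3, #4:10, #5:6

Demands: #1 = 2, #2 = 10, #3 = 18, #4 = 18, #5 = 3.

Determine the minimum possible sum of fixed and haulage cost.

Open {A}: assign each demand point to its cheapest open site.
  #1→A 2×5=10, #2→A 10×2=20, #3→A 18×15=270, #4→A 18×8=144, #5→A 3×9=27
  haulage cost 471, fixed 161 → total 632.
Compare {B}: haulage cost 390 + fixed 274 = 664.
Compare {A, B}: haulage cost 246 + fixed 435 = 681.

632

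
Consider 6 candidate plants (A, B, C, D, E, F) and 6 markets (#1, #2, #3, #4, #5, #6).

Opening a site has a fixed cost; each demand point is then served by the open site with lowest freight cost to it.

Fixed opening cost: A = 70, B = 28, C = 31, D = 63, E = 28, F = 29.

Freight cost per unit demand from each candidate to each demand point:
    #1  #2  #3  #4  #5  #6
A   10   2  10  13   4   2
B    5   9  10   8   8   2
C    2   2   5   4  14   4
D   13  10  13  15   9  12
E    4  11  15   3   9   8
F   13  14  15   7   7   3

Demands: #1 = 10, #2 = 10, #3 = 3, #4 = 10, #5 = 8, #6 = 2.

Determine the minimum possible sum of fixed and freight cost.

Open {C, F}: assign each demand point to its cheapest open site.
  #1→C 10×2=20, #2→C 10×2=20, #3→C 3×5=15, #4→C 10×4=40, #5→F 8×7=56, #6→F 2×3=6
  freight cost 157, fixed 60 → total 217.
Compare {B, C}: freight cost 163 + fixed 59 = 222.
Compare {C, E}: freight cost 165 + fixed 59 = 224.
Compare {A, C}: freight cost 131 + fixed 101 = 232.
All other subsets cost ≥ 222. Minimum total cost: 217.

217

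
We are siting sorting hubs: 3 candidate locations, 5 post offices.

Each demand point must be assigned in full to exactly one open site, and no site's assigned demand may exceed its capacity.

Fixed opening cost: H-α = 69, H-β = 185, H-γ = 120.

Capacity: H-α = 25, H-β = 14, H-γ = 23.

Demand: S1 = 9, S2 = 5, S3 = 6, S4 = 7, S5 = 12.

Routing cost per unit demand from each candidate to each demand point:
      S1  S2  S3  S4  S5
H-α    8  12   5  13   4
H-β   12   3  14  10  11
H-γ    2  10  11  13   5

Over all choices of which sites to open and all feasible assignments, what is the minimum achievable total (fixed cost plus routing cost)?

426

Open {H-α, H-γ}; cheapest assignment that respects the capacities:
  H-α (cap 25, load 25): S3, S4, S5 — cost 6×5 + 7×13 + 12×4 = 169
  H-γ (cap 23, load 14): S1, S2 — cost 9×2 + 5×10 = 68
  Shipping 237, fixed 189 → total 426.
  Any other capacity-feasible assignment to {H-α, H-γ} ships for at least 237.
Compare {H-α, H-β}: its best feasible assignment gives total 546.
Compare {H-α, H-β, H-γ}: its best feasible assignment gives total 555.
Every other set of open sites that can feasibly serve all demand totals ≥ 546 even under its best assignment. Minimum: 426.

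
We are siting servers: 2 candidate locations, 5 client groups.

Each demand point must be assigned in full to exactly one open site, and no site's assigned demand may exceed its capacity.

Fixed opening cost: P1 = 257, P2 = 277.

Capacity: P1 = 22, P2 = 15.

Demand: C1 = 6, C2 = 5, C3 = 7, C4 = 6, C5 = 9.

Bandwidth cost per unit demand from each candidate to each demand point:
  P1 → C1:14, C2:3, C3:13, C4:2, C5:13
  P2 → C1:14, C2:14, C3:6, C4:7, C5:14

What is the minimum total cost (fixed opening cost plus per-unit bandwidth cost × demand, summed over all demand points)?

804

Open {P1, P2}; cheapest assignment that respects the capacities:
  P1 (cap 22, load 20): C2, C4, C5 — cost 5×3 + 6×2 + 9×13 = 144
  P2 (cap 15, load 13): C1, C3 — cost 6×14 + 7×6 = 126
  Shipping 270, fixed 534 → total 804.
  Any other capacity-feasible assignment to {P1, P2} ships for at least 270.
Total demand is 33 and no other set of sites has combined capacity ≥ 33, so {P1, P2} is the only feasible choice of open sites. Minimum: 804.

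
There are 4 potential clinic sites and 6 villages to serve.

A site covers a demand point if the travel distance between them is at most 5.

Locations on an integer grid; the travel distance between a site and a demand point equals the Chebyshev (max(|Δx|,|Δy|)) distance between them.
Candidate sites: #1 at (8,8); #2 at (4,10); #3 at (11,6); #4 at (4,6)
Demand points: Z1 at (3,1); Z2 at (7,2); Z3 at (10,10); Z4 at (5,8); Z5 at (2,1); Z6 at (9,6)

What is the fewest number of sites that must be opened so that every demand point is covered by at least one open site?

Coverage sets (demand points within 5 of each site):
  #1: {Z3, Z4, Z6}
  #2: {Z4, Z6}
  #3: {Z2, Z3, Z6}
  #4: {Z1, Z2, Z4, Z5, Z6}
No single site covers all 6 demand points.
But {#1, #4} covers everything, so the minimum is 2.

2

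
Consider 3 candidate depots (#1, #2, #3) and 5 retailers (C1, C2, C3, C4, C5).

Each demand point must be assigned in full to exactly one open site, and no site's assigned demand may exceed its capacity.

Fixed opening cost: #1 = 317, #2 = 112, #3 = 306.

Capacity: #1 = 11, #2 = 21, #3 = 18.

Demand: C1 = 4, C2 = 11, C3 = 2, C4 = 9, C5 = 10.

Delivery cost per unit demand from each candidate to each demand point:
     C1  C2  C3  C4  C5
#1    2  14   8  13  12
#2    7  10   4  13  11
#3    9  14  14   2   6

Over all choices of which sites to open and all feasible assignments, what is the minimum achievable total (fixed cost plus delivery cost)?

720

Open {#2, #3}; cheapest assignment that respects the capacities:
  #2 (cap 21, load 21): C2, C5 — cost 11×10 + 10×11 = 220
  #3 (cap 18, load 15): C1, C3, C4 — cost 4×9 + 2×14 + 9×2 = 82
  Shipping 302, fixed 418 → total 720.
  Any other capacity-feasible assignment to {#2, #3} ships for at least 302.
Compare {#1, #2, #3}: its best feasible assignment gives total 997.
Every other set of open sites that can feasibly serve all demand totals ≥ 997 even under its best assignment. Minimum: 720.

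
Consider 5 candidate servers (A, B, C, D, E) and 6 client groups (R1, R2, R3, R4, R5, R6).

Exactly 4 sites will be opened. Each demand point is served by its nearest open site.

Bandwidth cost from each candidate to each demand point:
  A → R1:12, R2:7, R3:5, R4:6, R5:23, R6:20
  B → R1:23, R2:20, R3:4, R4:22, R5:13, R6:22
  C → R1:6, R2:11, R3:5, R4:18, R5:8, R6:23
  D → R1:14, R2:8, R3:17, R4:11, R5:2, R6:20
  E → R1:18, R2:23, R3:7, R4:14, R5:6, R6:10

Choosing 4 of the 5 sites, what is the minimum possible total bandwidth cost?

Open {A, C, D, E}.
  R1→C 6, R2→A 7, R3→A 5, R4→A 6, R5→D 2, R6→E 10  ⇒ total 36.
Compare {A, B, C, E}: total 39.
Compare {A, B, D, E}: total 41.
No size-4 selection does better; minimum is 36.

36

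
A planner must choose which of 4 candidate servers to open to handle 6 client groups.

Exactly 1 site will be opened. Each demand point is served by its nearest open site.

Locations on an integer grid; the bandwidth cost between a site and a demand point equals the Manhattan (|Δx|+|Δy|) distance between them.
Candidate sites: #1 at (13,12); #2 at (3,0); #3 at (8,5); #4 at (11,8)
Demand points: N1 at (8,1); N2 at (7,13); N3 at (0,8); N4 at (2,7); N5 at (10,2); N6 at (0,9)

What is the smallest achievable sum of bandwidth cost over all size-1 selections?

49

Open {#3}.
  N1→#3 4, N2→#3 9, N3→#3 11, N4→#3 8, N5→#3 5, N6→#3 12  ⇒ total 49.
Compare {#4}: total 59.
Compare {#2}: total 63.
No size-1 selection does better; minimum is 49.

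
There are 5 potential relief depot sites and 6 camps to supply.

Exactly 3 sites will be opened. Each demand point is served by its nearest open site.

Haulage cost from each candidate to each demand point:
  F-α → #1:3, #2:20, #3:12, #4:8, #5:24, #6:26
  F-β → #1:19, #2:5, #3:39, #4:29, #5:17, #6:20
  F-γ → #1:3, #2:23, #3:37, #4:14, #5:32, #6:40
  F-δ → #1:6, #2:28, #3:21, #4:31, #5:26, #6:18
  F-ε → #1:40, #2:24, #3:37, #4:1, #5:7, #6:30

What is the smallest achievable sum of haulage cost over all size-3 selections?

48

Open {F-α, F-β, F-ε}.
  #1→F-α 3, #2→F-β 5, #3→F-α 12, #4→F-ε 1, #5→F-ε 7, #6→F-β 20  ⇒ total 48.
Compare {F-β, F-δ, F-ε}: total 58.
Compare {F-α, F-δ, F-ε}: total 61.
No size-3 selection does better; minimum is 48.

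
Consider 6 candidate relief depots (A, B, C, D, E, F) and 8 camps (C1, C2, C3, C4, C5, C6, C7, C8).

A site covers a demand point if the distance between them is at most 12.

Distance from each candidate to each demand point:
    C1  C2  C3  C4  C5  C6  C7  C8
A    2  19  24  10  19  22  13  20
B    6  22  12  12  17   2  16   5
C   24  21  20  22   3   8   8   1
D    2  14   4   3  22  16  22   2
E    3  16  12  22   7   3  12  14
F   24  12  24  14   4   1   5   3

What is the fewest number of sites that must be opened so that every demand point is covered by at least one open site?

2

Coverage sets (demand points within 12 of each site):
  A: {C1, C4}
  B: {C1, C3, C4, C6, C8}
  C: {C5, C6, C7, C8}
  D: {C1, C3, C4, C8}
  E: {C1, C3, C5, C6, C7}
  F: {C2, C5, C6, C7, C8}
No single site covers all 8 demand points.
But {B, F} covers everything, so the minimum is 2.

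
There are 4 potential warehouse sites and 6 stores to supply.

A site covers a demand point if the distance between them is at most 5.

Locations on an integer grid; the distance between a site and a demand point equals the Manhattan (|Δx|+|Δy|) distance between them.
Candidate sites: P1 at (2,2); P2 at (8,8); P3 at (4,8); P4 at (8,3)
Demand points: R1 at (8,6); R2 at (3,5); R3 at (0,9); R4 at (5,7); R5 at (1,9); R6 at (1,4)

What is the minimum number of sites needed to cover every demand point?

Coverage sets (demand points within 5 of each site):
  P1: {R2, R6}
  P2: {R1, R4}
  P3: {R2, R3, R4, R5}
  P4: {R1}
No 2 sites suffice: every size-2 union leaves at least one demand point uncovered.
But {P1, P2, P3} covers everything, so the minimum is 3.

3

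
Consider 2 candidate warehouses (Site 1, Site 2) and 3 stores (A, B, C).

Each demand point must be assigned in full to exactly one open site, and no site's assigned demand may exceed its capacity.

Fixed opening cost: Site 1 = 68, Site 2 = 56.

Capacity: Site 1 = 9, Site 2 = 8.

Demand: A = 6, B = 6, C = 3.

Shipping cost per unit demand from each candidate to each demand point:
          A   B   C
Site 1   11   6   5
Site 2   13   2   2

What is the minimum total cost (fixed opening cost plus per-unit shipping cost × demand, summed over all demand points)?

Open {Site 1, Site 2}; cheapest assignment that respects the capacities:
  Site 1 (cap 9, load 9): A, C — cost 6×11 + 3×5 = 81
  Site 2 (cap 8, load 6): B — cost 6×2 = 12
  Shipping 93, fixed 124 → total 217.
  Any other capacity-feasible assignment to {Site 1, Site 2} ships for at least 93.
Total demand is 15 and no other set of sites has combined capacity ≥ 15, so {Site 1, Site 2} is the only feasible choice of open sites. Minimum: 217.

217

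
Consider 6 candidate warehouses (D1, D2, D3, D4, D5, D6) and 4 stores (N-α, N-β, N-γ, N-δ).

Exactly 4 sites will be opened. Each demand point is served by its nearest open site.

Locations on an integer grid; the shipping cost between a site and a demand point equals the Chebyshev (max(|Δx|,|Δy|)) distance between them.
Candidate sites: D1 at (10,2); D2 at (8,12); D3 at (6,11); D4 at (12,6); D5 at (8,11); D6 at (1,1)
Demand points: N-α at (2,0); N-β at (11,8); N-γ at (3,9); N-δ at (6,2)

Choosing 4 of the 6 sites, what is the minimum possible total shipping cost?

Open {D1, D3, D4, D6}.
  N-α→D6 1, N-β→D4 2, N-γ→D3 3, N-δ→D1 4  ⇒ total 10.
Compare {D1, D3, D5, D6}: total 11.
Compare {D2, D3, D4, D6}: total 11.
No size-4 selection does better; minimum is 10.

10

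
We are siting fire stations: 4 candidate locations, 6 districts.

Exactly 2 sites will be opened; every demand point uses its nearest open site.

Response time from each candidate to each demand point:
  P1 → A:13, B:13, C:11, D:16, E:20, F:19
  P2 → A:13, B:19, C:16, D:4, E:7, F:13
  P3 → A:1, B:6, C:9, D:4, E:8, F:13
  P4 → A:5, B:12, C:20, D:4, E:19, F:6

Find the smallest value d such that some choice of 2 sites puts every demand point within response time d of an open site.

9

Open {P3, P4}.
  Farthest demand point is C at response time 9 (to P3); all others are ≤ 9.
With {P1, P2} the worst case is 13.
With {P1, P3} the worst case is 13.
No size-2 selection achieves below 9.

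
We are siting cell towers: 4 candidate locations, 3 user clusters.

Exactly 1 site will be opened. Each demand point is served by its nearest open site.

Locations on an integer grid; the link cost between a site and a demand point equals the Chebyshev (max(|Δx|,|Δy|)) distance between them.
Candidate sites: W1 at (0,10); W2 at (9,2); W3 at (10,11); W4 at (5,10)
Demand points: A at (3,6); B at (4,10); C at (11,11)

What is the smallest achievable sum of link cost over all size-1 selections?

Open {W4}.
  A→W4 4, B→W4 1, C→W4 6  ⇒ total 11.
Compare {W3}: total 14.
Compare {W1}: total 19.
No size-1 selection does better; minimum is 11.

11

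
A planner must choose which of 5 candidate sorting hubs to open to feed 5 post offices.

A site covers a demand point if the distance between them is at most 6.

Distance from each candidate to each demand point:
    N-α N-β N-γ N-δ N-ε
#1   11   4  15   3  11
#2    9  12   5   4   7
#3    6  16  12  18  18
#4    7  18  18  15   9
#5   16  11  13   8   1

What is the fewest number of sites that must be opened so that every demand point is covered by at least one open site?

Coverage sets (demand points within 6 of each site):
  #1: {N-β, N-δ}
  #2: {N-γ, N-δ}
  #3: {N-α}
  #4: {}
  #5: {N-ε}
No 3 sites suffice: every size-3 union leaves at least one demand point uncovered.
But {#1, #2, #3, #5} covers everything, so the minimum is 4.

4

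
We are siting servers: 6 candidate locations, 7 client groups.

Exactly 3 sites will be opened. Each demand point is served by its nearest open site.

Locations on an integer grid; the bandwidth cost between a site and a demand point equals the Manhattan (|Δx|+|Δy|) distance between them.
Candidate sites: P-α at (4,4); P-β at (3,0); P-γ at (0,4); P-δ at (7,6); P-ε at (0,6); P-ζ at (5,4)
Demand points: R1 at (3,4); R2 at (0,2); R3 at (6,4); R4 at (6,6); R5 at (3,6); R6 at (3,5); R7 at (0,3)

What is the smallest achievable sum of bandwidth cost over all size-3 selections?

Open {P-α, P-γ, P-δ}.
  R1→P-α 1, R2→P-γ 2, R3→P-α 2, R4→P-δ 1, R5→P-α 3, R6→P-α 2, R7→P-γ 1  ⇒ total 12.
Compare {P-α, P-γ, P-ζ}: total 13.
Compare {P-γ, P-δ, P-ζ}: total 14.
No size-3 selection does better; minimum is 12.

12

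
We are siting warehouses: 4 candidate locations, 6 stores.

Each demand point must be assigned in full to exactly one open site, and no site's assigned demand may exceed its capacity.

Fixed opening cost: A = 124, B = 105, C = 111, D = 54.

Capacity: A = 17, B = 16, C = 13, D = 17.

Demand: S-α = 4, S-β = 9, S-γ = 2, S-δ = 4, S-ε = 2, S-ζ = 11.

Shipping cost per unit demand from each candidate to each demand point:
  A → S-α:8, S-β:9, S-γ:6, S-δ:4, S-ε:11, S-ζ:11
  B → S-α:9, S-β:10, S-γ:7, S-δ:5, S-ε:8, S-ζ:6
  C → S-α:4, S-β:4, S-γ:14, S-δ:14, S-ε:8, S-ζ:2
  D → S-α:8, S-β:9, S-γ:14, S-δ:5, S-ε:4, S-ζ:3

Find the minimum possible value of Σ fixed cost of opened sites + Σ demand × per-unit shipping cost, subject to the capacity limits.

356

Open {B, D}; cheapest assignment that respects the capacities:
  B (cap 16, load 15): S-β, S-γ, S-δ — cost 9×10 + 2×7 + 4×5 = 124
  D (cap 17, load 17): S-α, S-ε, S-ζ — cost 4×8 + 2×4 + 11×3 = 73
  Shipping 197, fixed 159 → total 356.
  Any other capacity-feasible assignment to {B, D} ships for at least 197.
Compare {A, D}: its best feasible assignment gives total 360.
Compare {B, C, D}: its best feasible assignment gives total 397.
Every other set of open sites that can feasibly serve all demand totals ≥ 360 even under its best assignment. Minimum: 356.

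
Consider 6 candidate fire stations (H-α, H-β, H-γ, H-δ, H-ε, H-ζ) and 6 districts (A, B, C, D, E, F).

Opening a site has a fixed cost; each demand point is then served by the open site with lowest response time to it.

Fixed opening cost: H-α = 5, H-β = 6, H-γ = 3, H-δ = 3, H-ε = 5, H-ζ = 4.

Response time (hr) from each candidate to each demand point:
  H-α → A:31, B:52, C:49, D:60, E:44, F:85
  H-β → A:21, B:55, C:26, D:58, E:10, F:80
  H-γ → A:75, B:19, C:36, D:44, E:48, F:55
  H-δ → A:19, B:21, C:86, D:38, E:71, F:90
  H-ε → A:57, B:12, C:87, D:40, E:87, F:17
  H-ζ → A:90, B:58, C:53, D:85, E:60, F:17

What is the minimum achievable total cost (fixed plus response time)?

136

Open {H-β, H-δ, H-ε}: assign each demand point to its cheapest open site.
  A→H-δ 19, B→H-ε 12, C→H-β 26, D→H-δ 38, E→H-β 10, F→H-ε 17
  response time 122, fixed 14 → total 136.
Compare {H-β, H-ε}: response time 126 + fixed 11 = 137.
Compare {H-β, H-γ, H-δ, H-ε}: response time 122 + fixed 17 = 139.
Compare {H-β, H-γ, H-ε}: response time 126 + fixed 14 = 140.
All other subsets cost ≥ 137. Minimum total cost: 136.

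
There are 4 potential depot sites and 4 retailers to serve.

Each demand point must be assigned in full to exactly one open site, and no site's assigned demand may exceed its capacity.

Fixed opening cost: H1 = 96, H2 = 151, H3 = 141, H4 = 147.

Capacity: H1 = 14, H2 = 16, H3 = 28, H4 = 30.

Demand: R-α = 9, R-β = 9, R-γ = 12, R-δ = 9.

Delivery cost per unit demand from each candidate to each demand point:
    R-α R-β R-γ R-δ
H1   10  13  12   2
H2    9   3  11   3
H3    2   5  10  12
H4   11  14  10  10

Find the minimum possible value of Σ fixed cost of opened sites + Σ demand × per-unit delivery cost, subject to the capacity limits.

552

Open {H1, H3}; cheapest assignment that respects the capacities:
  H1 (cap 14, load 12): R-γ — cost 12×12 = 144
  H3 (cap 28, load 27): R-α, R-β, R-δ — cost 9×2 + 9×5 + 9×12 = 171
  Shipping 315, fixed 237 → total 552.
  Any other capacity-feasible assignment to {H1, H3} ships for at least 315.
Compare {H3, H4}: its best feasible assignment gives total 561.
Compare {H1, H2, H3}: its best feasible assignment gives total 571.
Every other set of open sites that can feasibly serve all demand totals ≥ 561 even under its best assignment. Minimum: 552.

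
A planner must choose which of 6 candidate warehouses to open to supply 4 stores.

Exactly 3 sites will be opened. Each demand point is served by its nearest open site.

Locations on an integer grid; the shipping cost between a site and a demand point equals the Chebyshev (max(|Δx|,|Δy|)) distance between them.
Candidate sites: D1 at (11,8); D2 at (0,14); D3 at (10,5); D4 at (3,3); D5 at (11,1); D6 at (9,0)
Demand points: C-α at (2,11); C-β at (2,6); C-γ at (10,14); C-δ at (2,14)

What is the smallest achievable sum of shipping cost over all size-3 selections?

14

Open {D1, D2, D4}.
  C-α→D2 3, C-β→D4 3, C-γ→D1 6, C-δ→D2 2  ⇒ total 14.
Compare {D2, D3, D4}: total 17.
Compare {D1, D2, D6}: total 18.
No size-3 selection does better; minimum is 14.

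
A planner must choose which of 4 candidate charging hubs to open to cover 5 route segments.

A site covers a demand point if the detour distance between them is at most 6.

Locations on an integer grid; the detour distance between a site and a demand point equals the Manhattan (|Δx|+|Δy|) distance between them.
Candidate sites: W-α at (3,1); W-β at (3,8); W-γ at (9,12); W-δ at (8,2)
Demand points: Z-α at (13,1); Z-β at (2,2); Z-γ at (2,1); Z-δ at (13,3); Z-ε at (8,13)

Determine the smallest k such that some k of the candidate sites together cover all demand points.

3

Coverage sets (demand points within 6 of each site):
  W-α: {Z-β, Z-γ}
  W-β: {}
  W-γ: {Z-ε}
  W-δ: {Z-α, Z-β, Z-δ}
No 2 sites suffice: every size-2 union leaves at least one demand point uncovered.
But {W-α, W-γ, W-δ} covers everything, so the minimum is 3.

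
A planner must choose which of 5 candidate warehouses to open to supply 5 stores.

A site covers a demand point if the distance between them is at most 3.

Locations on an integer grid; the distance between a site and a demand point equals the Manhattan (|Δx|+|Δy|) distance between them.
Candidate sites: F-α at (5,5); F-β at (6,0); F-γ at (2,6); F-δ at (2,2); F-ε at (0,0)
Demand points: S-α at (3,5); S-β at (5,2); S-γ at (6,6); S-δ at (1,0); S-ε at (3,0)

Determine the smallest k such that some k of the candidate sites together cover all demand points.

2

Coverage sets (demand points within 3 of each site):
  F-α: {S-α, S-β, S-γ}
  F-β: {S-β, S-ε}
  F-γ: {S-α}
  F-δ: {S-β, S-δ, S-ε}
  F-ε: {S-δ, S-ε}
No single site covers all 5 demand points.
But {F-α, F-δ} covers everything, so the minimum is 2.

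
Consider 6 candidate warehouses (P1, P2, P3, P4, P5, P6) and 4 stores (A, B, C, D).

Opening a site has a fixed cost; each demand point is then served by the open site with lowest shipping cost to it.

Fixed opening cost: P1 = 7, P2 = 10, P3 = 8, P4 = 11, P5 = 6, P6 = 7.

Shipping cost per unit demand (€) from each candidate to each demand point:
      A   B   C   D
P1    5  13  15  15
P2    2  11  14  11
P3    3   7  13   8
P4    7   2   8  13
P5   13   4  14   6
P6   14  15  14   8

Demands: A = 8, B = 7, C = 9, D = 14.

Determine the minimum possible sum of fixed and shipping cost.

213

Open {P2, P4, P5}: assign each demand point to its cheapest open site.
  A→P2 8×2=16, B→P4 7×2=14, C→P4 9×8=72, D→P5 14×6=84
  shipping cost 186, fixed 27 → total 213.
Compare {P3, P4, P5}: shipping cost 194 + fixed 25 = 219.
Compare {P1, P2, P4, P5}: shipping cost 186 + fixed 34 = 220.
Compare {P2, P4, P5, P6}: shipping cost 186 + fixed 34 = 220.
All other subsets cost ≥ 219. Minimum total cost: 213.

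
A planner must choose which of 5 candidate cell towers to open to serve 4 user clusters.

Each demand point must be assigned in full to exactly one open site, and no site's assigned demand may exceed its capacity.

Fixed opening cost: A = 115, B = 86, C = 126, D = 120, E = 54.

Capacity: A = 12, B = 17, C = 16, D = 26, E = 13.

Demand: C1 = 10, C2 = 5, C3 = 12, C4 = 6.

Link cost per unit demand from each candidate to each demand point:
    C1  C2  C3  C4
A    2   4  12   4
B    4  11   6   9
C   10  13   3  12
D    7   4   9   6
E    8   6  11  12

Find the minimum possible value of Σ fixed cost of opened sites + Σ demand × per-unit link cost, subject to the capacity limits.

404

Open {B, D}; cheapest assignment that respects the capacities:
  B (cap 17, load 12): C3 — cost 12×6 = 72
  D (cap 26, load 21): C1, C2, C4 — cost 10×7 + 5×4 + 6×6 = 126
  Shipping 198, fixed 206 → total 404.
  Any other capacity-feasible assignment to {B, D} ships for at least 198.
Compare {C, D}: its best feasible assignment gives total 408.
Compare {D, E}: its best feasible assignment gives total 418.
Every other set of open sites that can feasibly serve all demand totals ≥ 408 even under its best assignment. Minimum: 404.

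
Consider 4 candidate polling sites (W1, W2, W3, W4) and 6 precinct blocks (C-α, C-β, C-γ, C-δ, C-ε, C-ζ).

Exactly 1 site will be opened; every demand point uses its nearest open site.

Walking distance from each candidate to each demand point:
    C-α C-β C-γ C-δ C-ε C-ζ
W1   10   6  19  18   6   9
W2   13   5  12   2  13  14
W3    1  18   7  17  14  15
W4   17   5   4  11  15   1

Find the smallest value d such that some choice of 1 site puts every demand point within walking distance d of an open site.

14

Open {W2}.
  Farthest demand point is C-ζ at walking distance 14 (to W2); all others are ≤ 14.
With {W4} the worst case is 17.
With {W3} the worst case is 18.
No size-1 selection achieves below 14.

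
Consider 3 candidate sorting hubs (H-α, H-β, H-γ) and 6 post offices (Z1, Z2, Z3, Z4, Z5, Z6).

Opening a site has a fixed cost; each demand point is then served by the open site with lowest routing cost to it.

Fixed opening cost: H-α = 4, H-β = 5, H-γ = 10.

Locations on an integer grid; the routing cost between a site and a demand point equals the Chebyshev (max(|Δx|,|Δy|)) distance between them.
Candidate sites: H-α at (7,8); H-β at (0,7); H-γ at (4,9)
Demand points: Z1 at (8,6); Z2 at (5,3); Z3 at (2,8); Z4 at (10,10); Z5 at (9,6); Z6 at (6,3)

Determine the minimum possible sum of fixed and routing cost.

26

Open {H-α}: assign each demand point to its cheapest open site.
  Z1→H-α 2, Z2→H-α 5, Z3→H-α 5, Z4→H-α 3, Z5→H-α 2, Z6→H-α 5
  routing cost 22, fixed 4 → total 26.
Compare {H-α, H-β}: routing cost 19 + fixed 9 = 28.
Compare {H-α, H-γ}: routing cost 19 + fixed 14 = 33.
Compare {H-α, H-β, H-γ}: routing cost 19 + fixed 19 = 38.
All other subsets cost ≥ 28. Minimum total cost: 26.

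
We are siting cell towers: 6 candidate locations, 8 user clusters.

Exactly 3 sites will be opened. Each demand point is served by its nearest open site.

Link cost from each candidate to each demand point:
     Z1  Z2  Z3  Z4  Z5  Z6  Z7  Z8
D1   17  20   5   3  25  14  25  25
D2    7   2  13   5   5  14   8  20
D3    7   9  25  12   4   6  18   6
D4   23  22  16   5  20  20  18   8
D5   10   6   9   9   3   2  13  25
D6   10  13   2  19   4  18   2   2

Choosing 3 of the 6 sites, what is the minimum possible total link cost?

Open {D2, D5, D6}.
  Z1→D2 7, Z2→D2 2, Z3→D6 2, Z4→D2 5, Z5→D5 3, Z6→D5 2, Z7→D6 2, Z8→D6 2  ⇒ total 25.
Compare {D1, D5, D6}: total 30.
Compare {D2, D3, D6}: total 30.
No size-3 selection does better; minimum is 25.

25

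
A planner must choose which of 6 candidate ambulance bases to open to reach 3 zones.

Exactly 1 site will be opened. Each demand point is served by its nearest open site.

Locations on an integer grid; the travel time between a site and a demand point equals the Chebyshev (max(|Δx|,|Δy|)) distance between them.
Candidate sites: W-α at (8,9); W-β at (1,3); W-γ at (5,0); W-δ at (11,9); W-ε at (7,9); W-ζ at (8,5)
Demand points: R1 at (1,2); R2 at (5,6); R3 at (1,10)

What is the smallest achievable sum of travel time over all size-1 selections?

12

Open {W-β}.
  R1→W-β 1, R2→W-β 4, R3→W-β 7  ⇒ total 12.
Compare {W-ε}: total 16.
Compare {W-α}: total 17.
No size-1 selection does better; minimum is 12.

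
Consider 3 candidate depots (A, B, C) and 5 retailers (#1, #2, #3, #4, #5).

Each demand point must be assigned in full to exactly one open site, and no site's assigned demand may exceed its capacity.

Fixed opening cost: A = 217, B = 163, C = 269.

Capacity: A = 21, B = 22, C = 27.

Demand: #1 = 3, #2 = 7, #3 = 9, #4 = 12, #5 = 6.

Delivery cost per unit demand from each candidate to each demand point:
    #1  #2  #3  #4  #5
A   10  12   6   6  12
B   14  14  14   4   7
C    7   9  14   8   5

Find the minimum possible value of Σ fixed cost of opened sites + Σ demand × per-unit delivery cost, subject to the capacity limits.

638

Open {A, B}; cheapest assignment that respects the capacities:
  A (cap 21, load 19): #1, #2, #3 — cost 3×10 + 7×12 + 9×6 = 168
  B (cap 22, load 18): #4, #5 — cost 12×4 + 6×7 = 90
  Shipping 258, fixed 380 → total 638.
  Any other capacity-feasible assignment to {A, B} ships for at least 258.
Compare {B, C}: its best feasible assignment gives total 720.
Compare {A, C}: its best feasible assignment gives total 726.
Every other set of open sites that can feasibly serve all demand totals ≥ 720 even under its best assignment. Minimum: 638.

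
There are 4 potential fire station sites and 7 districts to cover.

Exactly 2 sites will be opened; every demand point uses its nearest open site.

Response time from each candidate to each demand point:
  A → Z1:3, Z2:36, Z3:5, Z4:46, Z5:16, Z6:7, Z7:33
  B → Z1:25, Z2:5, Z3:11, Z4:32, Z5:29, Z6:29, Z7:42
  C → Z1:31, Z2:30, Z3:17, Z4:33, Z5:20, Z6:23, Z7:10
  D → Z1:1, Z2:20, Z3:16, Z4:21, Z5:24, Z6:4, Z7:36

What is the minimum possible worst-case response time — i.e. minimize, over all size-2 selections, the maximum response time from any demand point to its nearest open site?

Open {C, D}.
  Farthest demand point is Z4 at response time 21 (to D); all others are ≤ 21.
With {B, C} the worst case is 32.
With {A, B} the worst case is 33.
No size-2 selection achieves below 21.

21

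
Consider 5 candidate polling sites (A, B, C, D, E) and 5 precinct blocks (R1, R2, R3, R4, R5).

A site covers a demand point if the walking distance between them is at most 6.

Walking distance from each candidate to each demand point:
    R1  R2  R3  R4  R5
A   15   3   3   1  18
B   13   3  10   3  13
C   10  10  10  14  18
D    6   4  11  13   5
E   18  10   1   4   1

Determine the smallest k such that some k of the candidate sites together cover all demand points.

Coverage sets (demand points within 6 of each site):
  A: {R2, R3, R4}
  B: {R2, R4}
  C: {}
  D: {R1, R2, R5}
  E: {R3, R4, R5}
No single site covers all 5 demand points.
But {A, D} covers everything, so the minimum is 2.

2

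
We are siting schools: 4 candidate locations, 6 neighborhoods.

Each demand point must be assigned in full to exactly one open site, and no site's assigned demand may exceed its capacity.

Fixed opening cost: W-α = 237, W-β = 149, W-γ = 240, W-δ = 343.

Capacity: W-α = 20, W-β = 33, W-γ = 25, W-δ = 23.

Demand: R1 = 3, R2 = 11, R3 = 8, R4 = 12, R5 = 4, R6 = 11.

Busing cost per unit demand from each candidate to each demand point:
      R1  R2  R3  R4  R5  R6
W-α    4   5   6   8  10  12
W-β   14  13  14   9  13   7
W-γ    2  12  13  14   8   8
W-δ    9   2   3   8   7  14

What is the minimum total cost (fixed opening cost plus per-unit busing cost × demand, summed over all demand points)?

768

Open {W-α, W-β}; cheapest assignment that respects the capacities:
  W-α (cap 20, load 19): R2, R3 — cost 11×5 + 8×6 = 103
  W-β (cap 33, load 30): R1, R4, R5, R6 — cost 3×14 + 12×9 + 4×13 + 11×7 = 279
  Shipping 382, fixed 386 → total 768.
  Any other capacity-feasible assignment to {W-α, W-β} ships for at least 382.
Compare {W-β, W-δ}: its best feasible assignment gives total 793.
Compare {W-β, W-γ}: its best feasible assignment gives total 856.
Every other set of open sites that can feasibly serve all demand totals ≥ 793 even under its best assignment. Minimum: 768.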